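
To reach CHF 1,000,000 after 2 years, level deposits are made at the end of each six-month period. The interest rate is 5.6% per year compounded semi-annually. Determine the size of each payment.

Level ordinary annuity; solve FV = PMT × [((1+r)^n − 1)/r] for PMT.
Periodic rate r = 0.056/2 per half-year; n is counted in half-years.
With n = 4: PMT = 1,000,000 / ([((1+r)^n − 1)/r]) = CHF 239,741.58

CHF 239,741.58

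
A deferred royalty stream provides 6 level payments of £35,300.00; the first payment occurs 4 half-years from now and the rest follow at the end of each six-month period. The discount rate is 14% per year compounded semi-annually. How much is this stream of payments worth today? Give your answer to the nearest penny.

£137,349.34

Ordinary annuity of 6 payments, first payment at period 4.
Periodic rate r = 0.14/2 per half-year; n is counted in half-years.
The ordinary-annuity PV formula values the stream one period before the first payment (period 3); discount that back 3 periods:
PV₀ = 35,300 × [1 − (1+r)^−6] / r × (1+r)^−3 = £137,349.34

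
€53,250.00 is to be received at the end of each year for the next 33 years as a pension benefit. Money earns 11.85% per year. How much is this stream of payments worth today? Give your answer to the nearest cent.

This is an ordinary annuity: 33 payments of €53,250.00 at the end of each year.
Periodic rate r = 0.1185 per year.
PV = PMT × [(1 − (1+r)^−n)/r] = 53,250 × [1 − (1+r)^−33] / r = €438,208.39

€438,208.39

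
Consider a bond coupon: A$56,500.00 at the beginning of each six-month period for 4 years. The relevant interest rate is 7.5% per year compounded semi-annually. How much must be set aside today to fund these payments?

This is an annuity due: 8 payments of A$56,500.00 at the beginning of each six-month period.
Periodic rate r = 0.075/2 per half-year; n is counted in half-years.
PV = PMT × [(1 − (1+r)^−n)/r] × (1+r) = 56,500 × [1 − (1+r)^−8] / r × (1+r) = A$398,771.37

A$398,771.37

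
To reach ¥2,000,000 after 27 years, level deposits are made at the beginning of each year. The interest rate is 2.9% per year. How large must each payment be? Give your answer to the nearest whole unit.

¥48,433

Level annuity due; solve FV = PMT × [((1+r)^n − 1)/r] × (1+r) for PMT.
Periodic rate r = 0.029 per year.
With n = 27: PMT = 2,000,000 / ([((1+r)^n − 1)/r] × (1+r)) = ¥48,433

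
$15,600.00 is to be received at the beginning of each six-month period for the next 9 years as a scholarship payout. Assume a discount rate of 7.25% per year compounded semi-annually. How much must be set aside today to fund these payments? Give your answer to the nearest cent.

This is an annuity due: 18 payments of $15,600.00 at the beginning of each six-month period.
Periodic rate r = 0.0725/2 per half-year; n is counted in half-years.
PV = PMT × [(1 − (1+r)^−n)/r] × (1+r) = 15,600 × [1 − (1+r)^−18] / r × (1+r) = $211,025.18

$211,025.18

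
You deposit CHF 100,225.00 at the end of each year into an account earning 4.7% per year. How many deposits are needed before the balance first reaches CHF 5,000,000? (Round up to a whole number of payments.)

27 payments

Periodic rate r = 0.047 per year.
Ordinary annuity FV: 5,000,000 = 100,225 × [((1+r)^n − 1)/r].
(1+r)^n = 1 + 5,000,000 × r / 100,225, so n = ln(1 + 5,000,000·r/100,225) / ln(1+r) = 26.29.
Round up to a whole number of payments: n = 27.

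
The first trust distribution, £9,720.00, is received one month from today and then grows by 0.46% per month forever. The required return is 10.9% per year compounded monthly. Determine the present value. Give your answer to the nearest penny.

Periodic rate r = 0.109/12 per month.
Growing perpetuity (Gordon): PV = PMT₁ / (r − g) = 9,720 / (r − 0.0046) = £2,168,029.74.

£2,168,029.74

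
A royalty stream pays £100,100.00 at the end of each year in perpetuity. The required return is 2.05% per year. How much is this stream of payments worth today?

£4,882,926.83

Periodic rate r = 0.0205 per year.
Level perpetuity: PV = PMT / r = 100,100 / (0.0205) = £4,882,926.83.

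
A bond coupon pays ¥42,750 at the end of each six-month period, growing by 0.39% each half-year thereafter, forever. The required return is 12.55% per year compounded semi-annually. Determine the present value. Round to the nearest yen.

¥726,423

Periodic rate r = 0.1255/2 per half-year.
Growing perpetuity (Gordon): PV = PMT₁ / (r − g) = 42,750 / (r − 0.0039) = ¥726,423.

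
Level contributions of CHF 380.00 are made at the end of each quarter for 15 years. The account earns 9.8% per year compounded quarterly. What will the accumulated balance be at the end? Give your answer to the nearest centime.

CHF 50,762.59

This is an ordinary annuity: 60 deposits of CHF 380.00 at the end of each quarter.
Periodic rate r = 0.098/4 per quarter; n is counted in quarters.
FV = PMT × [((1+r)^n − 1)/r] = 380 × [(1+r)^60 − 1] / r = CHF 50,762.59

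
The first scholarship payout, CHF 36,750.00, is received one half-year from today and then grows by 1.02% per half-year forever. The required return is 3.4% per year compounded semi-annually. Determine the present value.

CHF 5,404,411.76

Periodic rate r = 0.034/2 per half-year.
Growing perpetuity (Gordon): PV = PMT₁ / (r − g) = 36,750 / (r − 0.0102) = CHF 5,404,411.76.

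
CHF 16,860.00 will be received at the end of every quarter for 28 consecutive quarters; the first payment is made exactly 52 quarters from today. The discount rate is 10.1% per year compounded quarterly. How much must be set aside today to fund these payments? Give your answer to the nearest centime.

CHF 94,067.62

Ordinary annuity of 28 payments, first payment at period 52.
Periodic rate r = 0.101/4 per quarter; n is counted in quarters.
The ordinary-annuity PV formula values the stream one period before the first payment (period 51); discount that back 51 periods:
PV₀ = 16,860 × [1 − (1+r)^−28] / r × (1+r)^−51 = CHF 94,067.62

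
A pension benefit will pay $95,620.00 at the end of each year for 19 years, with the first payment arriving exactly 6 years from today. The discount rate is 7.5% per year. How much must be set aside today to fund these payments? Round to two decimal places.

$663,323.77

Ordinary annuity of 19 payments, first payment at period 6.
Periodic rate r = 0.075 per year.
The ordinary-annuity PV formula values the stream one period before the first payment (period 5); discount that back 5 periods:
PV₀ = 95,620 × [1 − (1+r)^−19] / r × (1+r)^−5 = $663,323.77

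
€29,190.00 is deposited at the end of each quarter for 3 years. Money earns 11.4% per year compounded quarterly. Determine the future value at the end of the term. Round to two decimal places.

This is an ordinary annuity: 12 deposits of €29,190.00 at the end of each quarter.
Periodic rate r = 0.114/4 per quarter; n is counted in quarters.
FV = PMT × [((1+r)^n − 1)/r] = 29,190 × [(1+r)^12 − 1] / r = €410,752.75

€410,752.75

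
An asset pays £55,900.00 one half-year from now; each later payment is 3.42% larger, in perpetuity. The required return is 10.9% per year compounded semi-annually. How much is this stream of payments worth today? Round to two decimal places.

Periodic rate r = 0.109/2 per half-year.
Growing perpetuity (Gordon): PV = PMT₁ / (r − g) = 55,900 / (r − 0.0342) = £2,753,694.58.

£2,753,694.58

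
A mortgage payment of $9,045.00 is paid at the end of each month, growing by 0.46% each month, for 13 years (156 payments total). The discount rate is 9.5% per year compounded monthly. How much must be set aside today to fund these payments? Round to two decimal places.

$1,096,337.93

Periodic rate r = 0.095/12 per month; n is counted in months.
Growing ordinary annuity: PV = PMT₁ × [1 − ((1+g)/(1+r))^n] / (r − g) = 9,045 × [1 − ((1+0.0046)/(1+r))^156] / (r − 0.0046) = $1,096,337.93.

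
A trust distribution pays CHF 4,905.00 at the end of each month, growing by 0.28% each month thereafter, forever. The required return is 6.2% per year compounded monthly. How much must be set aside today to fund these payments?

Periodic rate r = 0.062/12 per month.
Growing perpetuity (Gordon): PV = PMT₁ / (r − g) = 4,905 / (r − 0.0028) = CHF 2,072,535.21.

CHF 2,072,535.21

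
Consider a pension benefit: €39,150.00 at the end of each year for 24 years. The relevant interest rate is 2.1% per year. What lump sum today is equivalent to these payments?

€732,159.98

This is an ordinary annuity: 24 payments of €39,150.00 at the end of each year.
Periodic rate r = 0.021 per year.
PV = PMT × [(1 − (1+r)^−n)/r] = 39,150 × [1 − (1+r)^−24] / r = €732,159.98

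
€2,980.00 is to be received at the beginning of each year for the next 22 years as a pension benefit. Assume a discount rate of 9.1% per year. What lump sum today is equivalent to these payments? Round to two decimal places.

This is an annuity due: 22 payments of €2,980.00 at the beginning of each year.
Periodic rate r = 0.091 per year.
PV = PMT × [(1 − (1+r)^−n)/r] × (1+r) = 2,980 × [1 − (1+r)^−22] / r × (1+r) = €30,468.83

€30,468.83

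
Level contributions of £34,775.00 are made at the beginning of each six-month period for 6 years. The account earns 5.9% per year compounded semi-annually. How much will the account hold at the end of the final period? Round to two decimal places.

This is an annuity due: 12 deposits of £34,775.00 at the beginning of each six-month period.
Periodic rate r = 0.059/2 per half-year; n is counted in half-years.
FV = PMT × [((1+r)^n − 1)/r] × (1+r) = 34,775 × [(1+r)^12 − 1] / r × (1+r) = £506,646.07

£506,646.07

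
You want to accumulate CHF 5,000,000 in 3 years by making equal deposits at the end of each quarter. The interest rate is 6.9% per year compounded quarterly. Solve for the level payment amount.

CHF 378,599.26

Level ordinary annuity; solve FV = PMT × [((1+r)^n − 1)/r] for PMT.
Periodic rate r = 0.069/4 per quarter; n is counted in quarters.
With n = 12: PMT = 5,000,000 / ([((1+r)^n − 1)/r]) = CHF 378,599.26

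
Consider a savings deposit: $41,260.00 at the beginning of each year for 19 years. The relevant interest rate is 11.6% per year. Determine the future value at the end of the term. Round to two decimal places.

This is an annuity due: 19 deposits of $41,260.00 at the beginning of each year.
Periodic rate r = 0.116 per year.
FV = PMT × [((1+r)^n − 1)/r] × (1+r) = 41,260 × [(1+r)^19 − 1] / r × (1+r) = $2,797,199.02

$2,797,199.02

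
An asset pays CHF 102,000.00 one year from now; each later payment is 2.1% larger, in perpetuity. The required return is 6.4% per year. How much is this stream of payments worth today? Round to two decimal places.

Periodic rate r = 0.064 per year.
Growing perpetuity (Gordon): PV = PMT₁ / (r − g) = 102,000 / (r − 0.021) = CHF 2,372,093.02.

CHF 2,372,093.02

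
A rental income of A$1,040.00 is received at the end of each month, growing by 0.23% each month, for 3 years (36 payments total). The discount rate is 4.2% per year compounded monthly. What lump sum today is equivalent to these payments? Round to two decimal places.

Periodic rate r = 0.042/12 per month; n is counted in months.
Growing ordinary annuity: PV = PMT₁ × [1 − ((1+g)/(1+r))^n] / (r − g) = 1,040 × [1 − ((1+0.0023)/(1+r))^36] / (r − 0.0023) = A$36,539.13.

A$36,539.13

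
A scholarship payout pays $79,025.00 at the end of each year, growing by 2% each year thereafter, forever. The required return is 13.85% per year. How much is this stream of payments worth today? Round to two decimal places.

Periodic rate r = 0.1385 per year.
Growing perpetuity (Gordon): PV = PMT₁ / (r − g) = 79,025 / (r − 0.02) = $666,877.64.

$666,877.64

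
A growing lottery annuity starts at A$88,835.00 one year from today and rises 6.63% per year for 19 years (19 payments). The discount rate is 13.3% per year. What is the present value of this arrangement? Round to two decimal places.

A$911,327.35

Periodic rate r = 0.133 per year.
Growing ordinary annuity: PV = PMT₁ × [1 − ((1+g)/(1+r))^n] / (r − g) = 88,835 × [1 − ((1+0.0663)/(1+r))^19] / (r − 0.0663) = A$911,327.35.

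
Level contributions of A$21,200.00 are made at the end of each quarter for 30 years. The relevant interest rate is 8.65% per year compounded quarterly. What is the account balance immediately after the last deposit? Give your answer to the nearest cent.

This is an ordinary annuity: 120 deposits of A$21,200.00 at the end of each quarter.
Periodic rate r = 0.0865/4 per quarter; n is counted in quarters.
FV = PMT × [((1+r)^n − 1)/r] = 21,200 × [(1+r)^120 − 1] / r = A$11,794,661.04

A$11,794,661.04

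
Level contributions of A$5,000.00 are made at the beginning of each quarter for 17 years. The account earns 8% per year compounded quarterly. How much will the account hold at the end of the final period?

A$725,283.88

This is an annuity due: 68 deposits of A$5,000.00 at the beginning of each quarter.
Periodic rate r = 0.08/4 per quarter; n is counted in quarters.
FV = PMT × [((1+r)^n − 1)/r] × (1+r) = 5,000 × [(1+r)^68 − 1] / r × (1+r) = A$725,283.88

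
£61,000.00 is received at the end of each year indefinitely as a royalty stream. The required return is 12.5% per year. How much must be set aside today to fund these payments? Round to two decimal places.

£488,000.00

Periodic rate r = 0.125 per year.
Level perpetuity: PV = PMT / r = 61,000 / (0.125) = £488,000.00.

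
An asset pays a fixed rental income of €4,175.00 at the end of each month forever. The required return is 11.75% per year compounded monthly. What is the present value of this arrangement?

€426,382.98

Periodic rate r = 0.1175/12 per month.
Level perpetuity: PV = PMT / r = 4,175 / (0.1175/12) = €426,382.98.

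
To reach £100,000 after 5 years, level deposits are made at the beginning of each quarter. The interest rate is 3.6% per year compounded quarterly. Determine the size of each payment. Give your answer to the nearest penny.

£4,544.99

Level annuity due; solve FV = PMT × [((1+r)^n − 1)/r] × (1+r) for PMT.
Periodic rate r = 0.036/4 per quarter; n is counted in quarters.
With n = 20: PMT = 100,000 / ([((1+r)^n − 1)/r] × (1+r)) = £4,544.99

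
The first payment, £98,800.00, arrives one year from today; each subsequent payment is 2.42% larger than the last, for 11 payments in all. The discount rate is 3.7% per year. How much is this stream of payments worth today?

£985,679.82

Periodic rate r = 0.037 per year.
Growing ordinary annuity: PV = PMT₁ × [1 − ((1+g)/(1+r))^n] / (r − g) = 98,800 × [1 − ((1+0.0242)/(1+r))^11] / (r − 0.0242) = £985,679.82.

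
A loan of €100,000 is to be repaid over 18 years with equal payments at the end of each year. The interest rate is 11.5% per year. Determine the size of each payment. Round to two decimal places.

Level ordinary annuity; solve PV = PMT × [(1 − (1+r)^−n)/r] for PMT.
Periodic rate r = 0.115 per year.
With n = 18: PMT = 100,000 / ([(1 − (1+r)^−n)/r]) = €13,386.82

€13,386.82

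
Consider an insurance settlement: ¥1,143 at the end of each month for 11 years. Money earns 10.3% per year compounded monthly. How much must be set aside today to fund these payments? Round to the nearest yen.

¥90,069

This is an ordinary annuity: 132 payments of ¥1,143 at the end of each month.
Periodic rate r = 0.103/12 per month; n is counted in months.
PV = PMT × [(1 − (1+r)^−n)/r] = 1,143 × [1 − (1+r)^−132] / r = ¥90,069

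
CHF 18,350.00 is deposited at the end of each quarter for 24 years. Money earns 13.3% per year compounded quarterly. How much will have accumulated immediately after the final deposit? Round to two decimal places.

This is an ordinary annuity: 96 deposits of CHF 18,350.00 at the end of each quarter.
Periodic rate r = 0.133/4 per quarter; n is counted in quarters.
FV = PMT × [((1+r)^n − 1)/r] = 18,350 × [(1+r)^96 − 1] / r = CHF 12,199,704.96

CHF 12,199,704.96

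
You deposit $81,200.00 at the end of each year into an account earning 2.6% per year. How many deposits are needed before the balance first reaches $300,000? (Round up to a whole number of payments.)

4 payments

Periodic rate r = 0.026 per year.
Ordinary annuity FV: 300,000 = 81,200 × [((1+r)^n − 1)/r].
(1+r)^n = 1 + 300,000 × r / 81,200, so n = ln(1 + 300,000·r/81,200) / ln(1+r) = 3.57.
Round up to a whole number of payments: n = 4.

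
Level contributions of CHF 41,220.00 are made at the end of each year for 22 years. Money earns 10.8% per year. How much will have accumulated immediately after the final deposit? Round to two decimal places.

CHF 3,262,170.49

This is an ordinary annuity: 22 deposits of CHF 41,220.00 at the end of each year.
Periodic rate r = 0.108 per year.
FV = PMT × [((1+r)^n − 1)/r] = 41,220 × [(1+r)^22 − 1] / r = CHF 3,262,170.49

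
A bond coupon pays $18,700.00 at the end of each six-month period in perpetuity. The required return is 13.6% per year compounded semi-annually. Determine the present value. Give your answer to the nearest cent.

$275,000.00

Periodic rate r = 0.136/2 per half-year.
Level perpetuity: PV = PMT / r = 18,700 / (0.136/2) = $275,000.00.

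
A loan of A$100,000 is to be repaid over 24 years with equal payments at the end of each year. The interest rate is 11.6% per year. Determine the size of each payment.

A$12,497.16

Level ordinary annuity; solve PV = PMT × [(1 − (1+r)^−n)/r] for PMT.
Periodic rate r = 0.116 per year.
With n = 24: PMT = 100,000 / ([(1 − (1+r)^−n)/r]) = A$12,497.16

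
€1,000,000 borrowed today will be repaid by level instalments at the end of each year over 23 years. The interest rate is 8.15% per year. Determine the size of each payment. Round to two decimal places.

Level ordinary annuity; solve PV = PMT × [(1 − (1+r)^−n)/r] for PMT.
Periodic rate r = 0.0815 per year.
With n = 23: PMT = 1,000,000 / ([(1 − (1+r)^−n)/r]) = €97,600.62

€97,600.62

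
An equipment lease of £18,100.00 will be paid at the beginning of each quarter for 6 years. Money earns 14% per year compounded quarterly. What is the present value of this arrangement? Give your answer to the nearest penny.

£300,829.43

This is an annuity due: 24 payments of £18,100.00 at the beginning of each quarter.
Periodic rate r = 0.14/4 per quarter; n is counted in quarters.
PV = PMT × [(1 − (1+r)^−n)/r] × (1+r) = 18,100 × [1 − (1+r)^−24] / r × (1+r) = £300,829.43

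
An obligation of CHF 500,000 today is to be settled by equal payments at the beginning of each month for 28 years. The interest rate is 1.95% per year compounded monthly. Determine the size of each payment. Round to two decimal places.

Level annuity due; solve PV = PMT × [(1 − (1+r)^−n)/r] × (1+r) for PMT.
Periodic rate r = 0.0195/12 per month; n is counted in months.
With n = 336: PMT = 500,000 / ([(1 − (1+r)^−n)/r] × (1+r)) = CHF 1,929.18

CHF 1,929.18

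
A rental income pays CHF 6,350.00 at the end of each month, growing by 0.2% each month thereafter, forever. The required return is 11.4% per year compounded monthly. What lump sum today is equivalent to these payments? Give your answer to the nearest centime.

CHF 846,666.67

Periodic rate r = 0.114/12 per month.
Growing perpetuity (Gordon): PV = PMT₁ / (r − g) = 6,350 / (r − 0.002) = CHF 846,666.67.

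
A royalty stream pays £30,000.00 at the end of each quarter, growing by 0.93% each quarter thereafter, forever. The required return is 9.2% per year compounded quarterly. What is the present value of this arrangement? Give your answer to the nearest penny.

Periodic rate r = 0.092/4 per quarter.
Growing perpetuity (Gordon): PV = PMT₁ / (r − g) = 30,000 / (r − 0.0093) = £2,189,781.02.

£2,189,781.02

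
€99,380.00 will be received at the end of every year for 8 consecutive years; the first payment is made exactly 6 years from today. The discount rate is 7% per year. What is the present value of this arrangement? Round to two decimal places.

€423,105.71

Ordinary annuity of 8 payments, first payment at period 6.
Periodic rate r = 0.07 per year.
The ordinary-annuity PV formula values the stream one period before the first payment (period 5); discount that back 5 periods:
PV₀ = 99,380 × [1 − (1+r)^−8] / r × (1+r)^−5 = €423,105.71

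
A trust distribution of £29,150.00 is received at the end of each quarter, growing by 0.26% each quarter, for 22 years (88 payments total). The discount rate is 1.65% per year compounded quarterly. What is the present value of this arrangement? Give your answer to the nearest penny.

Periodic rate r = 0.0165/4 per quarter; n is counted in quarters.
Growing ordinary annuity: PV = PMT₁ × [1 − ((1+g)/(1+r))^n] / (r − g) = 29,150 × [1 − ((1+0.0026)/(1+r))^88] / (r − 0.0026) = £2,393,005.02.

£2,393,005.02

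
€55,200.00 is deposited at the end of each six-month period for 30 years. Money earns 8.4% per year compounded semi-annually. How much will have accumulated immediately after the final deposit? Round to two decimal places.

This is an ordinary annuity: 60 deposits of €55,200.00 at the end of each six-month period.
Periodic rate r = 0.084/2 per half-year; n is counted in half-years.
FV = PMT × [((1+r)^n − 1)/r] = 55,200 × [(1+r)^60 − 1] / r = €14,200,755.20

€14,200,755.20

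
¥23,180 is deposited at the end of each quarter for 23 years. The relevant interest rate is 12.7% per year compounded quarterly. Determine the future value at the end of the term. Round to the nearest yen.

This is an ordinary annuity: 92 deposits of ¥23,180 at the end of each quarter.
Periodic rate r = 0.127/4 per quarter; n is counted in quarters.
FV = PMT × [((1+r)^n − 1)/r] = 23,180 × [(1+r)^92 − 1] / r = ¥12,218,486

¥12,218,486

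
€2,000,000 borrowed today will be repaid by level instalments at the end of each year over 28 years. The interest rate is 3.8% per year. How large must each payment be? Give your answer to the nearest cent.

€117,273.89

Level ordinary annuity; solve PV = PMT × [(1 − (1+r)^−n)/r] for PMT.
Periodic rate r = 0.038 per year.
With n = 28: PMT = 2,000,000 / ([(1 − (1+r)^−n)/r]) = €117,273.89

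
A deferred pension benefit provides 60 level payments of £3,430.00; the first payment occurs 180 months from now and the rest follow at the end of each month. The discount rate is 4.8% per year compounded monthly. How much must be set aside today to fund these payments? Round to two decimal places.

£89,386.08

Ordinary annuity of 60 payments, first payment at period 180.
Periodic rate r = 0.048/12 per month; n is counted in months.
The ordinary-annuity PV formula values the stream one period before the first payment (period 179); discount that back 179 periods:
PV₀ = 3,430 × [1 − (1+r)^−60] / r × (1+r)^−179 = £89,386.08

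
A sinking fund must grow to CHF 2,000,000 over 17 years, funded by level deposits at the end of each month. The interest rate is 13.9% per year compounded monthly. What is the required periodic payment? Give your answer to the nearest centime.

CHF 2,443.88

Level ordinary annuity; solve FV = PMT × [((1+r)^n − 1)/r] for PMT.
Periodic rate r = 0.139/12 per month; n is counted in months.
With n = 204: PMT = 2,000,000 / ([((1+r)^n − 1)/r]) = CHF 2,443.88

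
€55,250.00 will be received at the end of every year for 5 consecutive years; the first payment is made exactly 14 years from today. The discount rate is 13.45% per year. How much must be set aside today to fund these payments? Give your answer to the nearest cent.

€37,266.83

Ordinary annuity of 5 payments, first payment at period 14.
Periodic rate r = 0.1345 per year.
The ordinary-annuity PV formula values the stream one period before the first payment (period 13); discount that back 13 periods:
PV₀ = 55,250 × [1 − (1+r)^−5] / r × (1+r)^−13 = €37,266.83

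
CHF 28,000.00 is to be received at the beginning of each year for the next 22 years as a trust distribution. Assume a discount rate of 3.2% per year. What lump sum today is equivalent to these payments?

CHF 451,420.30

This is an annuity due: 22 payments of CHF 28,000.00 at the beginning of each year.
Periodic rate r = 0.032 per year.
PV = PMT × [(1 − (1+r)^−n)/r] × (1+r) = 28,000 × [1 − (1+r)^−22] / r × (1+r) = CHF 451,420.30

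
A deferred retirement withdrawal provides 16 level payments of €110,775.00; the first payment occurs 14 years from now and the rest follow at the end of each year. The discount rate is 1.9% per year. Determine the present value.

Ordinary annuity of 16 payments, first payment at period 14.
Periodic rate r = 0.019 per year.
The ordinary-annuity PV formula values the stream one period before the first payment (period 13); discount that back 13 periods:
PV₀ = 110,775 × [1 − (1+r)^−16] / r × (1+r)^−13 = €1,186,998.66

€1,186,998.66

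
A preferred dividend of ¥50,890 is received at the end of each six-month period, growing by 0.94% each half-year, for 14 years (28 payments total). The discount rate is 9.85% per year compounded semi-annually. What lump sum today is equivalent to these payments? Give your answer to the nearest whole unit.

Periodic rate r = 0.0985/2 per half-year; n is counted in half-years.
Growing ordinary annuity: PV = PMT₁ × [1 − ((1+g)/(1+r))^n] / (r − g) = 50,890 × [1 − ((1+0.0094)/(1+r))^28] / (r − 0.0094) = ¥845,157.

¥845,157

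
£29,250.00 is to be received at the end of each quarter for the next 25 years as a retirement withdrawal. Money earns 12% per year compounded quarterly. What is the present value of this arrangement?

£924,267.98

This is an ordinary annuity: 100 payments of £29,250.00 at the end of each quarter.
Periodic rate r = 0.12/4 per quarter; n is counted in quarters.
PV = PMT × [(1 − (1+r)^−n)/r] = 29,250 × [1 − (1+r)^−100] / r = £924,267.98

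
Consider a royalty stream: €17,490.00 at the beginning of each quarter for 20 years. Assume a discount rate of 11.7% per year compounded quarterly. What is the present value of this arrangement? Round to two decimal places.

This is an annuity due: 80 payments of €17,490.00 at the beginning of each quarter.
Periodic rate r = 0.117/4 per quarter; n is counted in quarters.
PV = PMT × [(1 − (1+r)^−n)/r] × (1+r) = 17,490 × [1 − (1+r)^−80] / r × (1+r) = €554,131.05

€554,131.05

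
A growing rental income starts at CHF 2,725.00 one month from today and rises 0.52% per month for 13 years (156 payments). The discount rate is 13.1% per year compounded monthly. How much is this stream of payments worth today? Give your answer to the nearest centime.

CHF 279,881.02

Periodic rate r = 0.131/12 per month; n is counted in months.
Growing ordinary annuity: PV = PMT₁ × [1 − ((1+g)/(1+r))^n] / (r − g) = 2,725 × [1 − ((1+0.0052)/(1+r))^156] / (r − 0.0052) = CHF 279,881.02.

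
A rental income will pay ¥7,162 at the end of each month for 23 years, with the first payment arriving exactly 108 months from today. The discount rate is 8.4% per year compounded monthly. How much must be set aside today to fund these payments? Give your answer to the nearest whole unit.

¥414,309

Ordinary annuity of 276 payments, first payment at period 108.
Periodic rate r = 0.084/12 per month; n is counted in months.
The ordinary-annuity PV formula values the stream one period before the first payment (period 107); discount that back 107 periods:
PV₀ = 7,162 × [1 − (1+r)^−276] / r × (1+r)^−107 = ¥414,309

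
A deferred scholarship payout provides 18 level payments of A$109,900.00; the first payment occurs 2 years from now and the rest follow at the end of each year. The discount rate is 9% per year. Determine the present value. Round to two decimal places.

Ordinary annuity of 18 payments, first payment at period 2.
Periodic rate r = 0.09 per year.
The ordinary-annuity PV formula values the stream one period before the first payment (period 1); discount that back 1 periods:
PV₀ = 109,900 × [1 − (1+r)^−18] / r × (1+r)^−1 = A$882,791.93

A$882,791.93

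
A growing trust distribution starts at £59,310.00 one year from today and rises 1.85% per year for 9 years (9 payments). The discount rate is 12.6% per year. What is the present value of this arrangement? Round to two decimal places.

Periodic rate r = 0.126 per year.
Growing ordinary annuity: PV = PMT₁ × [1 − ((1+g)/(1+r))^n] / (r − g) = 59,310 × [1 − ((1+0.0185)/(1+r))^9] / (r − 0.0185) = £328,094.44.

£328,094.44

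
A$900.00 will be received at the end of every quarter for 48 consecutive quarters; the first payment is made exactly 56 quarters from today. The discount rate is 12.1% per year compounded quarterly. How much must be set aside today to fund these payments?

A$4,394.87

Ordinary annuity of 48 payments, first payment at period 56.
Periodic rate r = 0.121/4 per quarter; n is counted in quarters.
The ordinary-annuity PV formula values the stream one period before the first payment (period 55); discount that back 55 periods:
PV₀ = 900 × [1 − (1+r)^−48] / r × (1+r)^−55 = A$4,394.87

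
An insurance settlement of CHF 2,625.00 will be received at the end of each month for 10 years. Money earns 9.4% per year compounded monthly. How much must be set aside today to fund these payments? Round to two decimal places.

CHF 203,724.19

This is an ordinary annuity: 120 payments of CHF 2,625.00 at the end of each month.
Periodic rate r = 0.094/12 per month; n is counted in months.
PV = PMT × [(1 − (1+r)^−n)/r] = 2,625 × [1 − (1+r)^−120] / r = CHF 203,724.19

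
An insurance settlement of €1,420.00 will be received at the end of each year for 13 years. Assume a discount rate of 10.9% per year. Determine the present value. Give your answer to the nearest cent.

This is an ordinary annuity: 13 payments of €1,420.00 at the end of each year.
Periodic rate r = 0.109 per year.
PV = PMT × [(1 − (1+r)^−n)/r] = 1,420 × [1 − (1+r)^−13] / r = €9,633.21

€9,633.21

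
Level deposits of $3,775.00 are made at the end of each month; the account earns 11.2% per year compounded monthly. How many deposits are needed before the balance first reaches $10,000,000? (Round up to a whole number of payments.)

Periodic rate r = 0.112/12 per month; n is counted in months.
Ordinary annuity FV: 10,000,000 = 3,775 × [((1+r)^n − 1)/r].
(1+r)^n = 1 + 10,000,000 × r / 3,775, so n = ln(1 + 10,000,000·r/3,775) / ln(1+r) = 349.56.
Round up to a whole number of payments: n = 350.

350 payments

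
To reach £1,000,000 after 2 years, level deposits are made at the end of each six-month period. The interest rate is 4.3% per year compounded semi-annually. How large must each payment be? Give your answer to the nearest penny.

Level ordinary annuity; solve FV = PMT × [((1+r)^n − 1)/r] for PMT.
Periodic rate r = 0.043/2 per half-year; n is counted in half-years.
With n = 4: PMT = 1,000,000 / ([((1+r)^n − 1)/r]) = £242,080.40

£242,080.40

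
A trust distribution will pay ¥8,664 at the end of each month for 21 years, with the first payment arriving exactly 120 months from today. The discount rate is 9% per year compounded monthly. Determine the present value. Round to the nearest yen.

Ordinary annuity of 252 payments, first payment at period 120.
Periodic rate r = 0.09/12 per month; n is counted in months.
The ordinary-annuity PV formula values the stream one period before the first payment (period 119); discount that back 119 periods:
PV₀ = 8,664 × [1 − (1+r)^−252] / r × (1+r)^−119 = ¥402,550

¥402,550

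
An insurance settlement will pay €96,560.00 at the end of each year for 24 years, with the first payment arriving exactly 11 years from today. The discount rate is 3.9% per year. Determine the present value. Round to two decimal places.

€1,014,572.20

Ordinary annuity of 24 payments, first payment at period 11.
Periodic rate r = 0.039 per year.
The ordinary-annuity PV formula values the stream one period before the first payment (period 10); discount that back 10 periods:
PV₀ = 96,560 × [1 − (1+r)^−24] / r × (1+r)^−10 = €1,014,572.20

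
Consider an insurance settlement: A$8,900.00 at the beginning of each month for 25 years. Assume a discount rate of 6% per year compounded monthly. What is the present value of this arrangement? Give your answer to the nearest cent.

A$1,388,247.80

This is an annuity due: 300 payments of A$8,900.00 at the beginning of each month.
Periodic rate r = 0.06/12 per month; n is counted in months.
PV = PMT × [(1 − (1+r)^−n)/r] × (1+r) = 8,900 × [1 − (1+r)^−300] / r × (1+r) = A$1,388,247.80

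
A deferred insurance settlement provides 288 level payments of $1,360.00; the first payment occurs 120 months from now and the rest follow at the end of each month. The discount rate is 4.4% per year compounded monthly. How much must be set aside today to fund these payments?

$156,321.99

Ordinary annuity of 288 payments, first payment at period 120.
Periodic rate r = 0.044/12 per month; n is counted in months.
The ordinary-annuity PV formula values the stream one period before the first payment (period 119); discount that back 119 periods:
PV₀ = 1,360 × [1 − (1+r)^−288] / r × (1+r)^−119 = $156,321.99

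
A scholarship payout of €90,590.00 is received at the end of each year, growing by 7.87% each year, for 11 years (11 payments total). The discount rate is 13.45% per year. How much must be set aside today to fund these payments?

Periodic rate r = 0.1345 per year.
Growing ordinary annuity: PV = PMT₁ × [1 − ((1+g)/(1+r))^n] / (r − g) = 90,590 × [1 − ((1+0.0787)/(1+r))^11] / (r − 0.0787) = €691,287.59.

€691,287.59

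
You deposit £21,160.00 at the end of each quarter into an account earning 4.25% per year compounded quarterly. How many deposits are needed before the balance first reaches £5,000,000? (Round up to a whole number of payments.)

119 payments

Periodic rate r = 0.0425/4 per quarter; n is counted in quarters.
Ordinary annuity FV: 5,000,000 = 21,160 × [((1+r)^n − 1)/r].
(1+r)^n = 1 + 5,000,000 × r / 21,160, so n = ln(1 + 5,000,000·r/21,160) / ln(1+r) = 118.82.
Round up to a whole number of payments: n = 119.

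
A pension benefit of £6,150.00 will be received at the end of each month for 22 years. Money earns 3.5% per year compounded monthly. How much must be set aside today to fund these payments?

£1,131,180.52

This is an ordinary annuity: 264 payments of £6,150.00 at the end of each month.
Periodic rate r = 0.035/12 per month; n is counted in months.
PV = PMT × [(1 − (1+r)^−n)/r] = 6,150 × [1 − (1+r)^−264] / r = £1,131,180.52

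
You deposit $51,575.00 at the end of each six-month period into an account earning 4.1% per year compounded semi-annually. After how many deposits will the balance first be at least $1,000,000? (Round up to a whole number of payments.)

Periodic rate r = 0.041/2 per half-year; n is counted in half-years.
Ordinary annuity FV: 1,000,000 = 51,575 × [((1+r)^n − 1)/r].
(1+r)^n = 1 + 1,000,000 × r / 51,575, so n = ln(1 + 1,000,000·r/51,575) / ln(1+r) = 16.49.
Round up to a whole number of payments: n = 17.

17 payments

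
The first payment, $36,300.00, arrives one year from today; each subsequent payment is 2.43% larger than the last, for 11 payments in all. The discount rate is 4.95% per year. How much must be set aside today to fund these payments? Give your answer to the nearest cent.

Periodic rate r = 0.0495 per year.
Growing ordinary annuity: PV = PMT₁ × [1 − ((1+g)/(1+r))^n] / (r − g) = 36,300 × [1 − ((1+0.0243)/(1+r))^11] / (r − 0.0243) = $337,926.65.

$337,926.65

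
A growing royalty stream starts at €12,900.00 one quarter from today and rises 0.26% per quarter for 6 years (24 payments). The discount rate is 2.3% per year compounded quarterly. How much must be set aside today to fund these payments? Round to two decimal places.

Periodic rate r = 0.023/4 per quarter; n is counted in quarters.
Growing ordinary annuity: PV = PMT₁ × [1 − ((1+g)/(1+r))^n] / (r − g) = 12,900 × [1 − ((1+0.0026)/(1+r))^24] / (r − 0.0026) = €296,993.11.

€296,993.11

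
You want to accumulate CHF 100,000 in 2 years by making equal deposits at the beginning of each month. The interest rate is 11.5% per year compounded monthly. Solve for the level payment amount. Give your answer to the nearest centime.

CHF 3,690.33

Level annuity due; solve FV = PMT × [((1+r)^n − 1)/r] × (1+r) for PMT.
Periodic rate r = 0.115/12 per month; n is counted in months.
With n = 24: PMT = 100,000 / ([((1+r)^n − 1)/r] × (1+r)) = CHF 3,690.33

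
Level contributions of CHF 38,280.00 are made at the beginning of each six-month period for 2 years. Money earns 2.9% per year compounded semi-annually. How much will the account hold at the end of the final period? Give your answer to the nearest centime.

This is an annuity due: 4 deposits of CHF 38,280.00 at the beginning of each six-month period.
Periodic rate r = 0.029/2 per half-year; n is counted in half-years.
FV = PMT × [((1+r)^n − 1)/r] × (1+r) = 38,280 × [(1+r)^4 − 1] / r × (1+r) = CHF 158,751.67

CHF 158,751.67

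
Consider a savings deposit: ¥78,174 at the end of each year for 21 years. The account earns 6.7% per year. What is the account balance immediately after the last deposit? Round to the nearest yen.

This is an ordinary annuity: 21 deposits of ¥78,174 at the end of each year.
Periodic rate r = 0.067 per year.
FV = PMT × [((1+r)^n − 1)/r] = 78,174 × [(1+r)^21 − 1] / r = ¥3,387,720

¥3,387,720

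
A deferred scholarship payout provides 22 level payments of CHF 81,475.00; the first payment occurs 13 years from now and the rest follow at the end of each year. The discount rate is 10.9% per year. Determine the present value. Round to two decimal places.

CHF 193,804.73

Ordinary annuity of 22 payments, first payment at period 13.
Periodic rate r = 0.109 per year.
The ordinary-annuity PV formula values the stream one period before the first payment (period 12); discount that back 12 periods:
PV₀ = 81,475 × [1 − (1+r)^−22] / r × (1+r)^−12 = CHF 193,804.73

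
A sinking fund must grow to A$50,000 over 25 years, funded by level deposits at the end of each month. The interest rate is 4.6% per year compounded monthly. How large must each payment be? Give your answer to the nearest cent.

A$89.10

Level ordinary annuity; solve FV = PMT × [((1+r)^n − 1)/r] for PMT.
Periodic rate r = 0.046/12 per month; n is counted in months.
With n = 300: PMT = 50,000 / ([((1+r)^n − 1)/r]) = A$89.10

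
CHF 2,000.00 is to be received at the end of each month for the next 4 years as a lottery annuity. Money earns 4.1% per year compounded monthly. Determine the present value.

This is an ordinary annuity: 48 payments of CHF 2,000.00 at the end of each month.
Periodic rate r = 0.041/12 per month; n is counted in months.
PV = PMT × [(1 − (1+r)^−n)/r] = 2,000 × [1 − (1+r)^−48] / r = CHF 88,402.36

CHF 88,402.36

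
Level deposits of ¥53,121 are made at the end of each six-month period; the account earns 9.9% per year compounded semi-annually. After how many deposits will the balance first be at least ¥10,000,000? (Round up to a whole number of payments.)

49 payments

Periodic rate r = 0.099/2 per half-year; n is counted in half-years.
Ordinary annuity FV: 10,000,000 = 53,121 × [((1+r)^n − 1)/r].
(1+r)^n = 1 + 10,000,000 × r / 53,121, so n = ln(1 + 10,000,000·r/53,121) / ln(1+r) = 48.31.
Round up to a whole number of payments: n = 49.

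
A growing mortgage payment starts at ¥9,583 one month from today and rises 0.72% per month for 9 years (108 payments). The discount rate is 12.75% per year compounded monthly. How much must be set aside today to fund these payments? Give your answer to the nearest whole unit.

¥858,793

Periodic rate r = 0.1275/12 per month; n is counted in months.
Growing ordinary annuity: PV = PMT₁ × [1 − ((1+g)/(1+r))^n] / (r − g) = 9,583 × [1 − ((1+0.0072)/(1+r))^108] / (r − 0.0072) = ¥858,793.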